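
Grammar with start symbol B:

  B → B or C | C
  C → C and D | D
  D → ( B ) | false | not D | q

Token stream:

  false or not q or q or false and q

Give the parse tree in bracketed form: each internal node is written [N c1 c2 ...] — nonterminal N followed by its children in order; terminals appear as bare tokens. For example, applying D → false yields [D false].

[B [B [B [B [C [D false]]] or [C [D not [D q]]]] or [C [D q]]] or [C [C [D false]] and [D q]]]

B
B or C
B or C or C
B or C or C or C
C or C or C or C
D or C or C or C
false or C or C or C
false or D or C or C
false or not D or C or C
false or not q or C or C
false or not q or D or C
false or not q or q or C
false or not q or q or C and D
false or not q or q or D and D
false or not q or q or false and D
false or not q or q or false and q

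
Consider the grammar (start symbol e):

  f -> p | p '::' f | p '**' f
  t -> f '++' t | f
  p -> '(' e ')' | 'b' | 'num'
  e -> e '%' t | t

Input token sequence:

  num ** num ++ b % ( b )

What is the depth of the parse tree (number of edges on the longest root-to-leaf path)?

8

[e [e [t [f [p num] ** [f [p num]]] ++ [t [f [p b]]]]] % [t [f [p ( [e [t [f [p b]]]] )]]]]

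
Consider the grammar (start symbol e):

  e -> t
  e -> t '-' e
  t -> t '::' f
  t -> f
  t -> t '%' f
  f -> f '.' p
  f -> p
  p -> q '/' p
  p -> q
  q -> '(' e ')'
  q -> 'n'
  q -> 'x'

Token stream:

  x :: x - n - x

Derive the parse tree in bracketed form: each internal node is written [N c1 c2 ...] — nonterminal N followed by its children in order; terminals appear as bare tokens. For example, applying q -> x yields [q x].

[e [t [t [f [p [q x]]]] :: [f [p [q x]]]] - [e [t [f [p [q n]]]] - [e [t [f [p [q x]]]]]]]

e
t - e
t :: f - e
f :: f - e
p :: f - e
q :: f - e
x :: f - e
x :: p - e
x :: q - e
x :: x - e
x :: x - t - e
x :: x - f - e
x :: x - p - e
x :: x - q - e
x :: x - n - e
x :: x - n - t
x :: x - n - f
x :: x - n - p
x :: x - n - q
x :: x - n - x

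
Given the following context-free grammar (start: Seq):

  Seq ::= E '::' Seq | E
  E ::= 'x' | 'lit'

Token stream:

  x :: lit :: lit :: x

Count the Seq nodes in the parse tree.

[Seq [E x] :: [Seq [E lit] :: [Seq [E lit] :: [Seq [E x]]]]]

4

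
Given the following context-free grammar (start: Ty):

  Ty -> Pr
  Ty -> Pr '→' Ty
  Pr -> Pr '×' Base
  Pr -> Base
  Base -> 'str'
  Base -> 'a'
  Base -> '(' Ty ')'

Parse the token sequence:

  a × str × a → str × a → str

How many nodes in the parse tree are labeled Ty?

[Ty [Pr [Pr [Pr [Base a]] × [Base str]] × [Base a]] → [Ty [Pr [Pr [Base str]] × [Base a]] → [Ty [Pr [Base str]]]]]

3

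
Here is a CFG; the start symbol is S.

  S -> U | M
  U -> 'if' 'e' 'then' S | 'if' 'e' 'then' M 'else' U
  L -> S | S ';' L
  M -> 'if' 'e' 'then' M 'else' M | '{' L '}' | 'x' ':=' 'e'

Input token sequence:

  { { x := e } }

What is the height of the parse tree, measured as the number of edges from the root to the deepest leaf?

8

[S [M { [L [S [M { [L [S [M x := e]]] }]]] }]]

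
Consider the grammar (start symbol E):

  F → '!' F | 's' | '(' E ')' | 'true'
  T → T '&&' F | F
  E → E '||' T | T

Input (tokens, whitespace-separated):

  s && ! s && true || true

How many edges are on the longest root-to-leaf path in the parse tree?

6

[E [E [T [T [T [F s]] && [F ! [F s]]] && [F true]]] || [T [F true]]]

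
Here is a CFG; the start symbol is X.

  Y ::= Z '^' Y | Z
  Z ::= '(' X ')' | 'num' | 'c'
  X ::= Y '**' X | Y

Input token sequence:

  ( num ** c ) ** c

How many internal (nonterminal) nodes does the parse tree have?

12

[X [Y [Z ( [X [Y [Z num]] ** [X [Y [Z c]]]] )]] ** [X [Y [Z c]]]]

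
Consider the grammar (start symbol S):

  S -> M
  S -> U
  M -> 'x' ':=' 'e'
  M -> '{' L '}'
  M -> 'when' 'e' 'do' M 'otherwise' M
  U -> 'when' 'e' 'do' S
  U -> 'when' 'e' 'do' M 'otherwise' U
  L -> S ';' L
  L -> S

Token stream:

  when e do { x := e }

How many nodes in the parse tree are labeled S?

[S [U when e do [S [M { [L [S [M x := e]]] }]]]]

3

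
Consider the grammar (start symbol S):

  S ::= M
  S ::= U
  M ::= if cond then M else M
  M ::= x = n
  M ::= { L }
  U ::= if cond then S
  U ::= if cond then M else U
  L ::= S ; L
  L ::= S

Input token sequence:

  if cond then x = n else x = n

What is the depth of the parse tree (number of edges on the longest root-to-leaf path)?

[S [M if cond then [M x = n] else [M x = n]]]

3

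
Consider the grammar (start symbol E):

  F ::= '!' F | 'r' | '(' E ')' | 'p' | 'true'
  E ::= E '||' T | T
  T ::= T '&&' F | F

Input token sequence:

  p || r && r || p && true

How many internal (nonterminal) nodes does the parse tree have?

13

[E [E [E [T [F p]]] || [T [T [F r]] && [F r]]] || [T [T [F p]] && [F true]]]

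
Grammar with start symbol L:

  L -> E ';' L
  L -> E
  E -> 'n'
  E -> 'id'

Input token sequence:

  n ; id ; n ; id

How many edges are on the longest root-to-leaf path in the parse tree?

[L [E n] ; [L [E id] ; [L [E n] ; [L [E id]]]]]

5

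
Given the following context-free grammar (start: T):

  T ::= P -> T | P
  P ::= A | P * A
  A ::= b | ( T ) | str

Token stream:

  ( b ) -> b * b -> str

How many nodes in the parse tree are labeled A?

[T [P [A ( [T [P [A b]]] )]] -> [T [P [P [A b]] * [A b]] -> [T [P [A str]]]]]

5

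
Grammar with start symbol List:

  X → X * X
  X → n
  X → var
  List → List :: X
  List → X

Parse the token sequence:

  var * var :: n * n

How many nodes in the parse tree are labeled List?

[List [List [X [X var] * [X var]]] :: [X [X n] * [X n]]]

2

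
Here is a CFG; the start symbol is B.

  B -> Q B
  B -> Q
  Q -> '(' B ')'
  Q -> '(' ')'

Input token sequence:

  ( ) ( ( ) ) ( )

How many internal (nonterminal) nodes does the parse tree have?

8

[B [Q ( )] [B [Q ( [B [Q ( )]] )] [B [Q ( )]]]]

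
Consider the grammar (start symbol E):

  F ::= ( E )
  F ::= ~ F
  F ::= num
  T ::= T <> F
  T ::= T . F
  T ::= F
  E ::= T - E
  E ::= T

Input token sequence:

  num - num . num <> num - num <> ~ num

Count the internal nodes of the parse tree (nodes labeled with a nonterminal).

[E [T [F num]] - [E [T [T [T [F num]] . [F num]] <> [F num]] - [E [T [T [F num]] <> [F ~ [F num]]]]]]

16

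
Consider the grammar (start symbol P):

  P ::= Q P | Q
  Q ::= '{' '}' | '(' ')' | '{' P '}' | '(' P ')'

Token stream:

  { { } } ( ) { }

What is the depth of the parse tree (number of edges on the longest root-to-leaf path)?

[P [Q { [P [Q { }]] }] [P [Q ( )] [P [Q { }]]]]

4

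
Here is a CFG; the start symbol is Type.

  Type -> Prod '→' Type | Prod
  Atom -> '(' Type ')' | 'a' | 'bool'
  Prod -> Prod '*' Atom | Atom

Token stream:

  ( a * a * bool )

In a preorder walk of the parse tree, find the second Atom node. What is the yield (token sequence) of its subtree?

[Type [Prod [Atom ( [Type [Prod [Prod [Prod [Atom a]] * [Atom a]] * [Atom bool]]] )]]]

a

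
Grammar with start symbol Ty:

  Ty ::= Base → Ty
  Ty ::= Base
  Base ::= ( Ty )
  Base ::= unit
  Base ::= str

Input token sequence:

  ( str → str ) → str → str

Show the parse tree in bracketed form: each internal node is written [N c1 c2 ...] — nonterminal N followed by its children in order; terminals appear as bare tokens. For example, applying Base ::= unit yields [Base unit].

[Ty [Base ( [Ty [Base str] → [Ty [Base str]]] )] → [Ty [Base str] → [Ty [Base str]]]]

Ty
Base → Ty
( Ty ) → Ty
( Base → Ty ) → Ty
( str → Ty ) → Ty
( str → Base ) → Ty
( str → str ) → Ty
( str → str ) → Base → Ty
( str → str ) → str → Ty
( str → str ) → str → Base
( str → str ) → str → str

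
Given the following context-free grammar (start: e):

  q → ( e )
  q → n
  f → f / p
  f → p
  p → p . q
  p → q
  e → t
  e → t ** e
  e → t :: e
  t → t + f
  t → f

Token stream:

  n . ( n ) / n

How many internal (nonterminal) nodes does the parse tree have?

15

[e [t [f [f [p [p [q n]] . [q ( [e [t [f [p [q n]]]]] )]]] / [p [q n]]]]]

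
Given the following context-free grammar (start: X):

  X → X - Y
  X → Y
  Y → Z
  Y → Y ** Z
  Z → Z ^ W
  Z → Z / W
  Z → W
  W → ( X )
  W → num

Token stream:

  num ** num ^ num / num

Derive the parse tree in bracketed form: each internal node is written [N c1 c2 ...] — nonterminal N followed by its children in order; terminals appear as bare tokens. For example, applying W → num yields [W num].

[X [Y [Y [Z [W num]]] ** [Z [Z [Z [W num]] ^ [W num]] / [W num]]]]

X
Y
Y ** Z
Z ** Z
W ** Z
num ** Z
num ** Z / W
num ** Z ^ W / W
num ** W ^ W / W
num ** num ^ W / W
num ** num ^ num / W
num ** num ^ num / num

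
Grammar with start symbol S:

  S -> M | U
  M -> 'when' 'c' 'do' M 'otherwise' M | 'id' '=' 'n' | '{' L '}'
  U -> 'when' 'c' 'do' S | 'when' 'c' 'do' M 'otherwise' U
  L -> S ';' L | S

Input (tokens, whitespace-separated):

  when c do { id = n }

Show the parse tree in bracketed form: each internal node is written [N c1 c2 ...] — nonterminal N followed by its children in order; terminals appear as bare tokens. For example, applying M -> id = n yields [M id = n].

S
U
when c do S
when c do M
when c do { L }
when c do { S }
when c do { M }
when c do { id = n }

[S [U when c do [S [M { [L [S [M id = n]]] }]]]]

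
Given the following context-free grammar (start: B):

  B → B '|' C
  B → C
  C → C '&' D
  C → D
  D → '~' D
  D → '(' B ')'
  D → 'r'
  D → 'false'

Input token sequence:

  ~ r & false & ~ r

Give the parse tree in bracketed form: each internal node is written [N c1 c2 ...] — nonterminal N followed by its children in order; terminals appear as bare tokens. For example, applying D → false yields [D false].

[B [C [C [C [D ~ [D r]]] & [D false]] & [D ~ [D r]]]]

B
C
C & D
C & D & D
D & D & D
~ D & D & D
~ r & D & D
~ r & false & D
~ r & false & ~ D
~ r & false & ~ r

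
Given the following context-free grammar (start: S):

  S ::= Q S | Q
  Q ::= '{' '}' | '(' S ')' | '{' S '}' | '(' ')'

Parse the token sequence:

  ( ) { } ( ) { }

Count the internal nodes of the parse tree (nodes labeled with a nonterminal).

[S [Q ( )] [S [Q { }] [S [Q ( )] [S [Q { }]]]]]

8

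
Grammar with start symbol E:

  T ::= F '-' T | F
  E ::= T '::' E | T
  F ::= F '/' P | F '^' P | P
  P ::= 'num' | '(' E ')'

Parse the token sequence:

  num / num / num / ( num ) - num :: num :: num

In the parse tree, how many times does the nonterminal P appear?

[E [T [F [F [F [F [P num]] / [P num]] / [P num]] / [P ( [E [T [F [P num]]]] )]] - [T [F [P num]]]] :: [E [T [F [P num]]] :: [E [T [F [P num]]]]]]

8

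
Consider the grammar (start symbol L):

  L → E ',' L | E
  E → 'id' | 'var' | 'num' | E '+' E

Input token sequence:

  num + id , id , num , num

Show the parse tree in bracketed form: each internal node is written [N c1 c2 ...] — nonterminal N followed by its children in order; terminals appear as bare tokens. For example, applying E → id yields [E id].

[L [E [E num] + [E id]] , [L [E id] , [L [E num] , [L [E num]]]]]

L
E , L
E + E , L
num + E , L
num + id , L
num + id , E , L
num + id , id , L
num + id , id , E , L
num + id , id , num , L
num + id , id , num , E
num + id , id , num , num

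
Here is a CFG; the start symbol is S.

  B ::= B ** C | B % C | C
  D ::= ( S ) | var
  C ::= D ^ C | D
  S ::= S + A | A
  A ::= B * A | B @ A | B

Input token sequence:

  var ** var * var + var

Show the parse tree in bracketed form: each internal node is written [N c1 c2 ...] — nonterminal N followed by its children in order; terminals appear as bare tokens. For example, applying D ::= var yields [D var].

S
S + A
A + A
B * A + A
B ** C * A + A
C ** C * A + A
D ** C * A + A
var ** C * A + A
var ** D * A + A
var ** var * A + A
var ** var * B + A
var ** var * C + A
var ** var * D + A
var ** var * var + A
var ** var * var + B
var ** var * var + C
var ** var * var + D
var ** var * var + var

[S [S [A [B [B [C [D var]]] ** [C [D var]]] * [A [B [C [D var]]]]]] + [A [B [C [D var]]]]]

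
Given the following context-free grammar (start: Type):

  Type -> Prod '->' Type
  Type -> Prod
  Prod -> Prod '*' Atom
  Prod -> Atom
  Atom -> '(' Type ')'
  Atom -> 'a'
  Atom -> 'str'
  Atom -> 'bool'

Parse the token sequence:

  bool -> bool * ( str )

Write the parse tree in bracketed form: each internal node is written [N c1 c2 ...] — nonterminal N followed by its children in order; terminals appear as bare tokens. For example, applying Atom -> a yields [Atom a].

[Type [Prod [Atom bool]] -> [Type [Prod [Prod [Atom bool]] * [Atom ( [Type [Prod [Atom str]]] )]]]]

Type
Prod -> Type
Atom -> Type
bool -> Type
bool -> Prod
bool -> Prod * Atom
bool -> Atom * Atom
bool -> bool * Atom
bool -> bool * ( Type )
bool -> bool * ( Prod )
bool -> bool * ( Atom )
bool -> bool * ( str )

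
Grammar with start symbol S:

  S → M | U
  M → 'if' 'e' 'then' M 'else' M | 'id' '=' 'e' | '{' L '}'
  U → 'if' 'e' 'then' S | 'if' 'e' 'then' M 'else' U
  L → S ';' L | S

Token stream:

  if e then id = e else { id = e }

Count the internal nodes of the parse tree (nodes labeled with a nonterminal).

[S [M if e then [M id = e] else [M { [L [S [M id = e]]] }]]]

7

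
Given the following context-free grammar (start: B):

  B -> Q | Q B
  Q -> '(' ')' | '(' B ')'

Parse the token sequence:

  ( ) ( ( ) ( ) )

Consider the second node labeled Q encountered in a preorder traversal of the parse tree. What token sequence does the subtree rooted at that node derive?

[B [Q ( )] [B [Q ( [B [Q ( )] [B [Q ( )]]] )]]]

( ( ) ( ) )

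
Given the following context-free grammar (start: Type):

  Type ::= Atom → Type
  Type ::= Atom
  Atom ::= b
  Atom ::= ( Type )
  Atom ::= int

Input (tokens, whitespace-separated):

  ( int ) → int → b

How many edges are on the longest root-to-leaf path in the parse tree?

[Type [Atom ( [Type [Atom int]] )] → [Type [Atom int] → [Type [Atom b]]]]

4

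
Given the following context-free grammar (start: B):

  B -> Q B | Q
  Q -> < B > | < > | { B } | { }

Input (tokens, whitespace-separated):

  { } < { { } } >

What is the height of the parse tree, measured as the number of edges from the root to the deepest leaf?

[B [Q { }] [B [Q < [B [Q { [B [Q { }]] }]] >]]]

7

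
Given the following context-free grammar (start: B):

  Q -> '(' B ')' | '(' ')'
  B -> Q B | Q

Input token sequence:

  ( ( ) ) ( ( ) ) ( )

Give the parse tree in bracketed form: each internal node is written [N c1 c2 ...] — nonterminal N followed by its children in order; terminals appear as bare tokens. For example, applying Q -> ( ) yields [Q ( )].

[B [Q ( [B [Q ( )]] )] [B [Q ( [B [Q ( )]] )] [B [Q ( )]]]]

B
Q B
( B ) B
( Q ) B
( ( ) ) B
( ( ) ) Q B
( ( ) ) ( B ) B
( ( ) ) ( Q ) B
( ( ) ) ( ( ) ) B
( ( ) ) ( ( ) ) Q
( ( ) ) ( ( ) ) ( )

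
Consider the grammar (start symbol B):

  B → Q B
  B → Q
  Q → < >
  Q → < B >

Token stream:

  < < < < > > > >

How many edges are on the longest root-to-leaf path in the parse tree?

[B [Q < [B [Q < [B [Q < [B [Q < >]] >]] >]] >]]

8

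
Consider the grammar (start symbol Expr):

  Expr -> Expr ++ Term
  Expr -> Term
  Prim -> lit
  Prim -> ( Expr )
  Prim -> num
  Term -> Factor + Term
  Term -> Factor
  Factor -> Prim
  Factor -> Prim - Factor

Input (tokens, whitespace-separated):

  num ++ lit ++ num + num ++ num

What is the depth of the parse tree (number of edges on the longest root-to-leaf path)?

[Expr [Expr [Expr [Expr [Term [Factor [Prim num]]]] ++ [Term [Factor [Prim lit]]]] ++ [Term [Factor [Prim num]] + [Term [Factor [Prim num]]]]] ++ [Term [Factor [Prim num]]]]

7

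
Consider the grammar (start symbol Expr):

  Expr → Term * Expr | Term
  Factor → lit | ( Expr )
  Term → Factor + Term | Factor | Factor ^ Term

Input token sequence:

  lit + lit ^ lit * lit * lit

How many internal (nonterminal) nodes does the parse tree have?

[Expr [Term [Factor lit] + [Term [Factor lit] ^ [Term [Factor lit]]]] * [Expr [Term [Factor lit]] * [Expr [Term [Factor lit]]]]]

13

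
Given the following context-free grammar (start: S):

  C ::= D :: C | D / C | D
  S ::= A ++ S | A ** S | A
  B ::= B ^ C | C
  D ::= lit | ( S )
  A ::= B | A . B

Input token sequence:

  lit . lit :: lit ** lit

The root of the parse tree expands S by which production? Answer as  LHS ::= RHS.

S ::= A ** S

[S [A [A [B [C [D lit]]]] . [B [C [D lit] :: [C [D lit]]]]] ** [S [A [B [C [D lit]]]]]]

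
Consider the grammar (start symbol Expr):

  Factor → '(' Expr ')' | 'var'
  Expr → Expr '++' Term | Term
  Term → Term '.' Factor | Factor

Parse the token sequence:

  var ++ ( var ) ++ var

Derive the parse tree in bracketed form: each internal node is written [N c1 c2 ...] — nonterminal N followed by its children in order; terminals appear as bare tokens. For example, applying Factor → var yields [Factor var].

Expr
Expr ++ Term
Expr ++ Term ++ Term
Term ++ Term ++ Term
Factor ++ Term ++ Term
var ++ Term ++ Term
var ++ Factor ++ Term
var ++ ( Expr ) ++ Term
var ++ ( Term ) ++ Term
var ++ ( Factor ) ++ Term
var ++ ( var ) ++ Term
var ++ ( var ) ++ Factor
var ++ ( var ) ++ var

[Expr [Expr [Expr [Term [Factor var]]] ++ [Term [Factor ( [Expr [Term [Factor var]]] )]]] ++ [Term [Factor var]]]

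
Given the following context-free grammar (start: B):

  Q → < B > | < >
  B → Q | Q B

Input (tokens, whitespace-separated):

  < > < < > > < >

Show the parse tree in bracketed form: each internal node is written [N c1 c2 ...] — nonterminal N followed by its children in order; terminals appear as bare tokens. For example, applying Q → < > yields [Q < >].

B
Q B
< > B
< > Q B
< > < B > B
< > < Q > B
< > < < > > B
< > < < > > Q
< > < < > > < >

[B [Q < >] [B [Q < [B [Q < >]] >] [B [Q < >]]]]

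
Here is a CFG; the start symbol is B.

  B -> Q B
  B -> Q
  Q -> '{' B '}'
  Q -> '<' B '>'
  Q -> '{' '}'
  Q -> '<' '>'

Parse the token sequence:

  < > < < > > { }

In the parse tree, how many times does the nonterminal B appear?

[B [Q < >] [B [Q < [B [Q < >]] >] [B [Q { }]]]]

4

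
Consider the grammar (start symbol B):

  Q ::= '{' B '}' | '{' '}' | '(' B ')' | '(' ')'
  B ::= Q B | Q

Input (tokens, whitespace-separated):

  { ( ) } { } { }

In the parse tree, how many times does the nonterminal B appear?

[B [Q { [B [Q ( )]] }] [B [Q { }] [B [Q { }]]]]

4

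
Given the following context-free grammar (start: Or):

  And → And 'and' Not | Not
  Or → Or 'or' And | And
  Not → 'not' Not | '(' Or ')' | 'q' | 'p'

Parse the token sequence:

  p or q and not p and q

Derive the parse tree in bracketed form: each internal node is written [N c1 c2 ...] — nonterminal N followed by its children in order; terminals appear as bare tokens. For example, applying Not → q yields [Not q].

Or
Or or And
And or And
Not or And
p or And
p or And and Not
p or And and Not and Not
p or Not and Not and Not
p or q and Not and Not
p or q and not Not and Not
p or q and not p and Not
p or q and not p and q

[Or [Or [And [Not p]]] or [And [And [And [Not q]] and [Not not [Not p]]] and [Not q]]]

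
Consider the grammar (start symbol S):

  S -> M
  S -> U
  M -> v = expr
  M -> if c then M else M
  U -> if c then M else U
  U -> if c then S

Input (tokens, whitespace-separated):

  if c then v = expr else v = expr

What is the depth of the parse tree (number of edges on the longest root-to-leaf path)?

3

[S [M if c then [M v = expr] else [M v = expr]]]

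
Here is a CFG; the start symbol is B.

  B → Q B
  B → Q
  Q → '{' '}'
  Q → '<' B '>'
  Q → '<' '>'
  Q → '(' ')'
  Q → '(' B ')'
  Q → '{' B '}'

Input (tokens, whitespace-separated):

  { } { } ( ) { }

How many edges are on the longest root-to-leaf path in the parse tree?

5

[B [Q { }] [B [Q { }] [B [Q ( )] [B [Q { }]]]]]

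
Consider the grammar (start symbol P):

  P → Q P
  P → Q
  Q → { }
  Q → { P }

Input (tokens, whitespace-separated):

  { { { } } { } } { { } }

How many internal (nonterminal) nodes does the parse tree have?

[P [Q { [P [Q { [P [Q { }]] }] [P [Q { }]]] }] [P [Q { [P [Q { }]] }]]]

12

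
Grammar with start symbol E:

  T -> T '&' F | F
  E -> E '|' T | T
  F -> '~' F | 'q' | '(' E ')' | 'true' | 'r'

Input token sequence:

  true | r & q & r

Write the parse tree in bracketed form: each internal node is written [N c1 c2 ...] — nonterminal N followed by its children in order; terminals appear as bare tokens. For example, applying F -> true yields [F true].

[E [E [T [F true]]] | [T [T [T [F r]] & [F q]] & [F r]]]

E
E | T
T | T
F | T
true | T
true | T & F
true | T & F & F
true | F & F & F
true | r & F & F
true | r & q & F
true | r & q & r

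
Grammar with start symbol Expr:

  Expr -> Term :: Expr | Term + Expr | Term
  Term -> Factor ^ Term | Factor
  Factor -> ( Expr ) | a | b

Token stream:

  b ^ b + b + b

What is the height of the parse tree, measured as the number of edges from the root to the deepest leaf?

5

[Expr [Term [Factor b] ^ [Term [Factor b]]] + [Expr [Term [Factor b]] + [Expr [Term [Factor b]]]]]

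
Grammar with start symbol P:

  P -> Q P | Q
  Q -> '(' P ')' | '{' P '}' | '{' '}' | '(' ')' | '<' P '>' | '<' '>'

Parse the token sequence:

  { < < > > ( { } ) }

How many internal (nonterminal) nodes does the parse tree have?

[P [Q { [P [Q < [P [Q < >]] >] [P [Q ( [P [Q { }]] )]]] }]]

10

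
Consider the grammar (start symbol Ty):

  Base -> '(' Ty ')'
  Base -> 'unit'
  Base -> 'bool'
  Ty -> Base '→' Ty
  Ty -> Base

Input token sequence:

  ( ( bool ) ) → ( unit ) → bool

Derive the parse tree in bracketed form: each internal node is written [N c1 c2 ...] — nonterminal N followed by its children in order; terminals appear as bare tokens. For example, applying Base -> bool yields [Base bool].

Ty
Base → Ty
( Ty ) → Ty
( Base ) → Ty
( ( Ty ) ) → Ty
( ( Base ) ) → Ty
( ( bool ) ) → Ty
( ( bool ) ) → Base → Ty
( ( bool ) ) → ( Ty ) → Ty
( ( bool ) ) → ( Base ) → Ty
( ( bool ) ) → ( unit ) → Ty
( ( bool ) ) → ( unit ) → Base
( ( bool ) ) → ( unit ) → bool

[Ty [Base ( [Ty [Base ( [Ty [Base bool]] )]] )] → [Ty [Base ( [Ty [Base unit]] )] → [Ty [Base bool]]]]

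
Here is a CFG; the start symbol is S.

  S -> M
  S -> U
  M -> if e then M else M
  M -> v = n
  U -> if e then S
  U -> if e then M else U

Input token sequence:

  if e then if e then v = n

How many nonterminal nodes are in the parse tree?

6

[S [U if e then [S [U if e then [S [M v = n]]]]]]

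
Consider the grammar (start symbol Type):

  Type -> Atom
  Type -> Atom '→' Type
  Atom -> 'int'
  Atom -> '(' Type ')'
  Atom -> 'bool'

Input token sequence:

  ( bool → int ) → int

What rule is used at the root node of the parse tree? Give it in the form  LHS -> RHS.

Type -> Atom '→' Type

[Type [Atom ( [Type [Atom bool] → [Type [Atom int]]] )] → [Type [Atom int]]]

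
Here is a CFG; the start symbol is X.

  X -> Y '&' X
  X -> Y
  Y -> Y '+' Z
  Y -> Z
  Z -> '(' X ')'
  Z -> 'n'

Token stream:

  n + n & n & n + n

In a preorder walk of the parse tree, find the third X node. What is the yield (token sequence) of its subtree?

[X [Y [Y [Z n]] + [Z n]] & [X [Y [Z n]] & [X [Y [Y [Z n]] + [Z n]]]]]

n + n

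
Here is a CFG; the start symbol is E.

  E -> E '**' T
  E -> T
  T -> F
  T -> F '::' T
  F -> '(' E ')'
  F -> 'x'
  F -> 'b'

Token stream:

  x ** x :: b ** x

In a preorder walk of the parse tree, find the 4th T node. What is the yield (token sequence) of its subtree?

x

[E [E [E [T [F x]]] ** [T [F x] :: [T [F b]]]] ** [T [F x]]]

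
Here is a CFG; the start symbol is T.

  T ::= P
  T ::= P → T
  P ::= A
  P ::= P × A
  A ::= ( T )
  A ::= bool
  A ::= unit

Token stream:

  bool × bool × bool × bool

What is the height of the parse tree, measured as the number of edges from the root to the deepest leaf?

6

[T [P [P [P [P [A bool]] × [A bool]] × [A bool]] × [A bool]]]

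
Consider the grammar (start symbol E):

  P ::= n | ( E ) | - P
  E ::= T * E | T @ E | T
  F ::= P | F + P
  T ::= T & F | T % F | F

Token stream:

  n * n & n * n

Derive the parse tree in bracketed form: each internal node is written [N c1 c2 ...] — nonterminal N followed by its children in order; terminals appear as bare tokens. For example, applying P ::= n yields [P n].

[E [T [F [P n]]] * [E [T [T [F [P n]]] & [F [P n]]] * [E [T [F [P n]]]]]]

E
T * E
F * E
P * E
n * E
n * T * E
n * T & F * E
n * F & F * E
n * P & F * E
n * n & F * E
n * n & P * E
n * n & n * E
n * n & n * T
n * n & n * F
n * n & n * P
n * n & n * n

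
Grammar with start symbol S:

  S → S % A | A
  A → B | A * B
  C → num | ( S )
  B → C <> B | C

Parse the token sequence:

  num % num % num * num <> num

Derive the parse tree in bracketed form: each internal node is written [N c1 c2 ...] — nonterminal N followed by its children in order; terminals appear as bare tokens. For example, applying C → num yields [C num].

[S [S [S [A [B [C num]]]] % [A [B [C num]]]] % [A [A [B [C num]]] * [B [C num] <> [B [C num]]]]]

S
S % A
S % A % A
A % A % A
B % A % A
C % A % A
num % A % A
num % B % A
num % C % A
num % num % A
num % num % A * B
num % num % B * B
num % num % C * B
num % num % num * B
num % num % num * C <> B
num % num % num * num <> B
num % num % num * num <> C
num % num % num * num <> num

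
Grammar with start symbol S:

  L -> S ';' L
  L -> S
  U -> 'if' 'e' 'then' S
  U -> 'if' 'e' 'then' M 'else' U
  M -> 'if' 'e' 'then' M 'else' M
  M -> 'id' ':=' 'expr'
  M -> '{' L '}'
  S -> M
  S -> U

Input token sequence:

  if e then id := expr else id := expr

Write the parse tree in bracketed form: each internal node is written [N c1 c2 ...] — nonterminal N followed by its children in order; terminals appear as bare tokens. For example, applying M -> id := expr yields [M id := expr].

S
M
if e then M else M
if e then id := expr else M
if e then id := expr else id := expr

[S [M if e then [M id := expr] else [M id := expr]]]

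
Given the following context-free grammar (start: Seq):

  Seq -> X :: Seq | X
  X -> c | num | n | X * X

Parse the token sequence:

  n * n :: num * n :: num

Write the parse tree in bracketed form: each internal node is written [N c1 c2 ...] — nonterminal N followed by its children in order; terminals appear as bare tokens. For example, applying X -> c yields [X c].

Seq
X :: Seq
X * X :: Seq
n * X :: Seq
n * n :: Seq
n * n :: X :: Seq
n * n :: X * X :: Seq
n * n :: num * X :: Seq
n * n :: num * n :: Seq
n * n :: num * n :: X
n * n :: num * n :: num

[Seq [X [X n] * [X n]] :: [Seq [X [X num] * [X n]] :: [Seq [X num]]]]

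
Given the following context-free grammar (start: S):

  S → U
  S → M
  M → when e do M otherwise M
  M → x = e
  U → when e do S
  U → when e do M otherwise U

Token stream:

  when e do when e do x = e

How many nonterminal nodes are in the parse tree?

[S [U when e do [S [U when e do [S [M x = e]]]]]]

6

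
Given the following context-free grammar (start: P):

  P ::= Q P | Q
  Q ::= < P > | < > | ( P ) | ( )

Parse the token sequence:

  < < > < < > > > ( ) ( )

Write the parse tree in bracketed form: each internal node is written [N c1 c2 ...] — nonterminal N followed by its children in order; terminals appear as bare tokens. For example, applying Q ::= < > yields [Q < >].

P
Q P
< P > P
< Q P > P
< < > P > P
< < > Q > P
< < > < P > > P
< < > < Q > > P
< < > < < > > > P
< < > < < > > > Q P
< < > < < > > > ( ) P
< < > < < > > > ( ) Q
< < > < < > > > ( ) ( )

[P [Q < [P [Q < >] [P [Q < [P [Q < >]] >]]] >] [P [Q ( )] [P [Q ( )]]]]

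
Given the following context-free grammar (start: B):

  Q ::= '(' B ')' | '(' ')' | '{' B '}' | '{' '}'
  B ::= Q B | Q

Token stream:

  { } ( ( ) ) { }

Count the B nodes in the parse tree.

[B [Q { }] [B [Q ( [B [Q ( )]] )] [B [Q { }]]]]

4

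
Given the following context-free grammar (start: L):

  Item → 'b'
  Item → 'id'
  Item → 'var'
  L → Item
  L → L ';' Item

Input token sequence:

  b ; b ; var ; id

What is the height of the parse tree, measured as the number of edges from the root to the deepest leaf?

5

[L [L [L [L [Item b]] ; [Item b]] ; [Item var]] ; [Item id]]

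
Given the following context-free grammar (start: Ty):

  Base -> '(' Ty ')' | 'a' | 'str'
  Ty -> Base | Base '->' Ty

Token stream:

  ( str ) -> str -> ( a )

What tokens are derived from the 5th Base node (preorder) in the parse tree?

a

[Ty [Base ( [Ty [Base str]] )] -> [Ty [Base str] -> [Ty [Base ( [Ty [Base a]] )]]]]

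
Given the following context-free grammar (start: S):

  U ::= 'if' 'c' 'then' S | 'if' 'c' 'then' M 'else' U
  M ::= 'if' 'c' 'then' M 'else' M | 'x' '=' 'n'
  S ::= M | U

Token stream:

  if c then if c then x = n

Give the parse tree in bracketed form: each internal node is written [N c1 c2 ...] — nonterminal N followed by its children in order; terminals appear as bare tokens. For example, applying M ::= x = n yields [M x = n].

S
U
if c then S
if c then U
if c then if c then S
if c then if c then M
if c then if c then x = n

[S [U if c then [S [U if c then [S [M x = n]]]]]]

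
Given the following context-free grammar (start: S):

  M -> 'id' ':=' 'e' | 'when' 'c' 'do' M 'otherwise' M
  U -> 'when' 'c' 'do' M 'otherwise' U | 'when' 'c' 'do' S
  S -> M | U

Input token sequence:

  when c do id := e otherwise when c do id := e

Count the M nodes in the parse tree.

[S [U when c do [M id := e] otherwise [U when c do [S [M id := e]]]]]

2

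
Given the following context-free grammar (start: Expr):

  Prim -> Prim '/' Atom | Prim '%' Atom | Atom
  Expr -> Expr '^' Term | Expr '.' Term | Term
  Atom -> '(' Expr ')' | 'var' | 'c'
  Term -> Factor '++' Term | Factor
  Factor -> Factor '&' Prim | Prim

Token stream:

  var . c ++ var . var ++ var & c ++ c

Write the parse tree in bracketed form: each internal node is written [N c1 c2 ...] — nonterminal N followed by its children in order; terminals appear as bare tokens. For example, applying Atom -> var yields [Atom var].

[Expr [Expr [Expr [Term [Factor [Prim [Atom var]]]]] . [Term [Factor [Prim [Atom c]]] ++ [Term [Factor [Prim [Atom var]]]]]] . [Term [Factor [Prim [Atom var]]] ++ [Term [Factor [Factor [Prim [Atom var]]] & [Prim [Atom c]]] ++ [Term [Factor [Prim [Atom c]]]]]]]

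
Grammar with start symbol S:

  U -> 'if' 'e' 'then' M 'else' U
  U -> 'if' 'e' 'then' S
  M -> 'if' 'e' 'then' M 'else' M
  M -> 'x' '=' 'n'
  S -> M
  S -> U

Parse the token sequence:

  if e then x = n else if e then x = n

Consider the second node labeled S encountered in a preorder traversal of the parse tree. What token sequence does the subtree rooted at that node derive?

[S [U if e then [M x = n] else [U if e then [S [M x = n]]]]]

x = n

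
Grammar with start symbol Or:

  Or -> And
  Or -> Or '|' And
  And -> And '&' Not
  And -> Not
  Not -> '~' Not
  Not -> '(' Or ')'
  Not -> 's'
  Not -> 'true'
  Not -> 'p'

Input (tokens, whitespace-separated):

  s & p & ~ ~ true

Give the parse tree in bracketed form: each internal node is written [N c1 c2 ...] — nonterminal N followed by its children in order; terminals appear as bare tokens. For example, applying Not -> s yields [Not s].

[Or [And [And [And [Not s]] & [Not p]] & [Not ~ [Not ~ [Not true]]]]]

Or
And
And & Not
And & Not & Not
Not & Not & Not
s & Not & Not
s & p & Not
s & p & ~ Not
s & p & ~ ~ Not
s & p & ~ ~ true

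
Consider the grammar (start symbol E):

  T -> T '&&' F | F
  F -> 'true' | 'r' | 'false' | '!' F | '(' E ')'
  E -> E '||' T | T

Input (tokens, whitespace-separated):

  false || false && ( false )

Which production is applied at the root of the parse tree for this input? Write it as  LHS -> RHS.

[E [E [T [F false]]] || [T [T [F false]] && [F ( [E [T [F false]]] )]]]

E -> E '||' T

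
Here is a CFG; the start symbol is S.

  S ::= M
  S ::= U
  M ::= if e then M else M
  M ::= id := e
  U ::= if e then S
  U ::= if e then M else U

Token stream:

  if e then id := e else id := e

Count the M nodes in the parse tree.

[S [M if e then [M id := e] else [M id := e]]]

3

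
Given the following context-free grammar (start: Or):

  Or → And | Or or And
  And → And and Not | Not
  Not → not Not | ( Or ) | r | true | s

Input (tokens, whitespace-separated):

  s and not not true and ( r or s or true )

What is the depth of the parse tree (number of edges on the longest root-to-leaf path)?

[Or [And [And [And [Not s]] and [Not not [Not not [Not true]]]] and [Not ( [Or [Or [Or [And [Not r]]] or [And [Not s]]] or [And [Not true]]] )]]]

8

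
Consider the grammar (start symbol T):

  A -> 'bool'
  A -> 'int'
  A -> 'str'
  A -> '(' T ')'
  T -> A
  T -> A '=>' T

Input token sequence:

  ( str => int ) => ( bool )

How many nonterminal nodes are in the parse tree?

10

[T [A ( [T [A str] => [T [A int]]] )] => [T [A ( [T [A bool]] )]]]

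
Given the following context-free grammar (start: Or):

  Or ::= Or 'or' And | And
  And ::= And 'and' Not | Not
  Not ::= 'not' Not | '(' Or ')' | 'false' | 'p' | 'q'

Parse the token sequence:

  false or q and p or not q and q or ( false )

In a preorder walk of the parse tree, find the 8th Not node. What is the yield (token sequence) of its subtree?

[Or [Or [Or [Or [And [Not false]]] or [And [And [Not q]] and [Not p]]] or [And [And [Not not [Not q]]] and [Not q]]] or [And [Not ( [Or [And [Not false]]] )]]]

false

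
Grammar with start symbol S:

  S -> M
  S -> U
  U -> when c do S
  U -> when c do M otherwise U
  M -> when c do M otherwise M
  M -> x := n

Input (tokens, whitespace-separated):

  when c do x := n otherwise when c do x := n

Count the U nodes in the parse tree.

2

[S [U when c do [M x := n] otherwise [U when c do [S [M x := n]]]]]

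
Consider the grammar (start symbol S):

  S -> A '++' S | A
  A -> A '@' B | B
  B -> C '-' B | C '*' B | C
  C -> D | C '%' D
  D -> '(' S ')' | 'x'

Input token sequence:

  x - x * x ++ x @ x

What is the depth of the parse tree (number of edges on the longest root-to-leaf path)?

7

[S [A [B [C [D x]] - [B [C [D x]] * [B [C [D x]]]]]] ++ [S [A [A [B [C [D x]]]] @ [B [C [D x]]]]]]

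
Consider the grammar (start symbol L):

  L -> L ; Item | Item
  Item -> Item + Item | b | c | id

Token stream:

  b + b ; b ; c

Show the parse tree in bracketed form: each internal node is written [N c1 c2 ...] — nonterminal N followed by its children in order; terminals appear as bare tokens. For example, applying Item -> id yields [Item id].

L
L ; Item
L ; Item ; Item
Item ; Item ; Item
Item + Item ; Item ; Item
b + Item ; Item ; Item
b + b ; Item ; Item
b + b ; b ; Item
b + b ; b ; c

[L [L [L [Item [Item b] + [Item b]]] ; [Item b]] ; [Item c]]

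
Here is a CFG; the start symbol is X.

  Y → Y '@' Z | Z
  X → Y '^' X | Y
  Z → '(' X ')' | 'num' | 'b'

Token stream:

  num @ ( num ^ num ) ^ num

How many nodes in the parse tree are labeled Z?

5

[X [Y [Y [Z num]] @ [Z ( [X [Y [Z num]] ^ [X [Y [Z num]]]] )]] ^ [X [Y [Z num]]]]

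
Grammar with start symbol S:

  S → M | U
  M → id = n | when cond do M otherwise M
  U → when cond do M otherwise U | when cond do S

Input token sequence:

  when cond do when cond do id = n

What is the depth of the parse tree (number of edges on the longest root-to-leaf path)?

[S [U when cond do [S [U when cond do [S [M id = n]]]]]]

6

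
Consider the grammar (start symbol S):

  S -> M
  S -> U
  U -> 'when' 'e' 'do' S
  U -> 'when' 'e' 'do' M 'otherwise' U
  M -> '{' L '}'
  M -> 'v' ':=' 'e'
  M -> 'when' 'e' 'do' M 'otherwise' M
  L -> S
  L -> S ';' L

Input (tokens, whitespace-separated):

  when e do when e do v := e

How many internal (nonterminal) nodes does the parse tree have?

6

[S [U when e do [S [U when e do [S [M v := e]]]]]]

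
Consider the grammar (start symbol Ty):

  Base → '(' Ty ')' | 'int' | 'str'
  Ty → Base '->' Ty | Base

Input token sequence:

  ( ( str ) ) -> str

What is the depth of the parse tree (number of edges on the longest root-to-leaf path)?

[Ty [Base ( [Ty [Base ( [Ty [Base str]] )]] )] -> [Ty [Base str]]]

6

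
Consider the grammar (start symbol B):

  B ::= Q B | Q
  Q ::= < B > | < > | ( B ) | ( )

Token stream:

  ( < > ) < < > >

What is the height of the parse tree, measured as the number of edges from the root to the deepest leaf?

5

[B [Q ( [B [Q < >]] )] [B [Q < [B [Q < >]] >]]]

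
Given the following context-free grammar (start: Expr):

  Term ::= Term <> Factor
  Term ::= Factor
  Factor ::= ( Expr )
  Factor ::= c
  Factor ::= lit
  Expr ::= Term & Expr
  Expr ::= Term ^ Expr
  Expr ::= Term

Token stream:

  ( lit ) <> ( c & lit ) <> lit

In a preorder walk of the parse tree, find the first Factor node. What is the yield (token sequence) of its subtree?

( lit )

[Expr [Term [Term [Term [Factor ( [Expr [Term [Factor lit]]] )]] <> [Factor ( [Expr [Term [Factor c]] & [Expr [Term [Factor lit]]]] )]] <> [Factor lit]]]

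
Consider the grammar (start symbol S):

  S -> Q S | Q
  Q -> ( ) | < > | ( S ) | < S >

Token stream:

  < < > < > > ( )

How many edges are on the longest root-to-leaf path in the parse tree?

[S [Q < [S [Q < >] [S [Q < >]]] >] [S [Q ( )]]]

5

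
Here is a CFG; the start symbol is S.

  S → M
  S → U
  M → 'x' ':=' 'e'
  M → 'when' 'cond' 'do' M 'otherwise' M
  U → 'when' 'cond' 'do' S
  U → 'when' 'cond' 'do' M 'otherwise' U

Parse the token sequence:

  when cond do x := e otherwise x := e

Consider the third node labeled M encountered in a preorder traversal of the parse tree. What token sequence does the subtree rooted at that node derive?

x := e

[S [M when cond do [M x := e] otherwise [M x := e]]]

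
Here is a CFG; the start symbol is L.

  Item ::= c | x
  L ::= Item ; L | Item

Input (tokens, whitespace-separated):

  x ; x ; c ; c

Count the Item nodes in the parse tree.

4

[L [Item x] ; [L [Item x] ; [L [Item c] ; [L [Item c]]]]]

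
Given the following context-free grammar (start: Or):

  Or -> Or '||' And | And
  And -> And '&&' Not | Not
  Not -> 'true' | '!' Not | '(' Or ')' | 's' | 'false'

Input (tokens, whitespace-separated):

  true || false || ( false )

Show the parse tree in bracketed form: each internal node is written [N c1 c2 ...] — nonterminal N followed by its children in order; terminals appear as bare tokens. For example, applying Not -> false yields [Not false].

[Or [Or [Or [And [Not true]]] || [And [Not false]]] || [And [Not ( [Or [And [Not false]]] )]]]

Or
Or || And
Or || And || And
And || And || And
Not || And || And
true || And || And
true || Not || And
true || false || And
true || false || Not
true || false || ( Or )
true || false || ( And )
true || false || ( Not )
true || false || ( false )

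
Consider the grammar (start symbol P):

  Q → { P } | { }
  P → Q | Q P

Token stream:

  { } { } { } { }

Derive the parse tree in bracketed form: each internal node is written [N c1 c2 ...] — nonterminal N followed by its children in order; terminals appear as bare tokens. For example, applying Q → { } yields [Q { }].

P
Q P
{ } P
{ } Q P
{ } { } P
{ } { } Q P
{ } { } { } P
{ } { } { } Q
{ } { } { } { }

[P [Q { }] [P [Q { }] [P [Q { }] [P [Q { }]]]]]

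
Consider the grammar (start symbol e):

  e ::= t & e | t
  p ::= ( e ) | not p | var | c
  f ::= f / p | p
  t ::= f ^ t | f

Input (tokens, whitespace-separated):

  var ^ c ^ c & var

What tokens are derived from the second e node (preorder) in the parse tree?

var

[e [t [f [p var]] ^ [t [f [p c]] ^ [t [f [p c]]]]] & [e [t [f [p var]]]]]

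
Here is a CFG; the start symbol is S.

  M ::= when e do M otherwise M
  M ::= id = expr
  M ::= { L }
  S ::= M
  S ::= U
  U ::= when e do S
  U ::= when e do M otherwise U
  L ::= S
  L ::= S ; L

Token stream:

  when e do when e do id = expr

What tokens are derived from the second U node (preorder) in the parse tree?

when e do id = expr

[S [U when e do [S [U when e do [S [M id = expr]]]]]]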